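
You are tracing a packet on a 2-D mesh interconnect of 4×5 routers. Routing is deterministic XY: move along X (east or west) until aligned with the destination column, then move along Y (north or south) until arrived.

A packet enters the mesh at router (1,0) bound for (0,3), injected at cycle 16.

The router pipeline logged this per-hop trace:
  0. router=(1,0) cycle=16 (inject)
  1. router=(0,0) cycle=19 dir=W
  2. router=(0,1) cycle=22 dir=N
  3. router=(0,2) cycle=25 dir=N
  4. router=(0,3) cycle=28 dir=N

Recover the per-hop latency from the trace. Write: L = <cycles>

L = 3

From hop 0 (16) to hop 1 (19): +3 cycles.
One hop costs L cycles, so L = 3.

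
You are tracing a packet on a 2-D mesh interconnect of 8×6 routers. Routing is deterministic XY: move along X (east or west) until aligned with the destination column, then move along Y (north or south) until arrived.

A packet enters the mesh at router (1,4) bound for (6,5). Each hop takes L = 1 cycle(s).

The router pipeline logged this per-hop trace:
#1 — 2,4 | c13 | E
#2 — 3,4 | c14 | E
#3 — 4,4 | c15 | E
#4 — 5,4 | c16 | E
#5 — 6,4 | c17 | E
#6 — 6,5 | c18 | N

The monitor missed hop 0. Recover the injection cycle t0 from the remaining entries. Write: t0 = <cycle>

t0 = 12

cyc[1] = 13 and cyc[k] = t0 + k·L for every k.
t0 = cyc[1] − L = 13 − 1 = 12.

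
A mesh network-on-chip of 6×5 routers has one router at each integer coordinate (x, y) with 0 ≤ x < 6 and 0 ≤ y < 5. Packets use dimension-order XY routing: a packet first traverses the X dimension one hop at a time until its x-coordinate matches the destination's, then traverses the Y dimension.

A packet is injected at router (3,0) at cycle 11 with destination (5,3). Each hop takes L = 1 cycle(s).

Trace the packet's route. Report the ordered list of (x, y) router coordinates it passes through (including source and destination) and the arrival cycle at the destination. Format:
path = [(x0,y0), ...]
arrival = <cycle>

[0] x=3 y=0 t=11
[1] x=4 y=0 t=12 →E
[2] x=5 y=0 t=13 →E
[3] x=5 y=1 t=14 →N
[4] x=5 y=2 t=15 →N
[5] x=5 y=3 t=16 →N

path = [(3,0), (4,0), (5,0), (5,1), (5,2), (5,3)]
arrival = 16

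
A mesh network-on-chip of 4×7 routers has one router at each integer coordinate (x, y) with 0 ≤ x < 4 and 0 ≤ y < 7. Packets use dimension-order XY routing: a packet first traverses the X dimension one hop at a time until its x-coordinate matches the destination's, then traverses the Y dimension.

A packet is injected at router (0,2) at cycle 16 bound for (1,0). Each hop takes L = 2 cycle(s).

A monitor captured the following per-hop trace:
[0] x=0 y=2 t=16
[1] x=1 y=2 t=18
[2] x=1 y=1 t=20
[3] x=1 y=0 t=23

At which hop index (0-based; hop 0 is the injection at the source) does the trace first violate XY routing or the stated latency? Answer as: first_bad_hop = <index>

first_bad_hop = 3

  1: Δx=+1 Δy=+0 Δt=2 [ok]
  2: Δx=+0 Δy=-1 Δt=2 [ok]
  3: Δx=+0 Δy=-1 Δt=3 [BAD: Δcyc=3≠L]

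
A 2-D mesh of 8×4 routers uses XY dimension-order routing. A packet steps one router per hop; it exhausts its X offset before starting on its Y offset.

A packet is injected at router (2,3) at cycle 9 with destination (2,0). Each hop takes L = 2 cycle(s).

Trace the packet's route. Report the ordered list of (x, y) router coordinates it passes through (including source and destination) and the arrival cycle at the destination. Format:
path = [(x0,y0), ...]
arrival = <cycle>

  0. router=(2,3) cycle=9 (inject)
  1. router=(2,2) cycle=11 dir=S
  2. router=(2,1) cycle=13 dir=S
  3. router=(2,0) cycle=15 dir=S

path = [(2,3), (2,2), (2,1), (2,0)]
arrival = 15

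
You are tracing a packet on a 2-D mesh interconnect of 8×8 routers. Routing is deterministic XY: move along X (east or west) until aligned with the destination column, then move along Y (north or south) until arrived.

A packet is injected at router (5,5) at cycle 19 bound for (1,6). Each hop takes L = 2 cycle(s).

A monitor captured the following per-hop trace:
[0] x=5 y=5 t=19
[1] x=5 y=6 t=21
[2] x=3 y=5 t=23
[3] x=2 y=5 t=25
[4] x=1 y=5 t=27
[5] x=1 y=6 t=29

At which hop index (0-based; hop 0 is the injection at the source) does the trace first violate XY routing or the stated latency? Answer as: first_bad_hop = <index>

first_bad_hop = 1

hop 1: step (+0,+1), +2 cyc — BAD: Y-move but x=5≠1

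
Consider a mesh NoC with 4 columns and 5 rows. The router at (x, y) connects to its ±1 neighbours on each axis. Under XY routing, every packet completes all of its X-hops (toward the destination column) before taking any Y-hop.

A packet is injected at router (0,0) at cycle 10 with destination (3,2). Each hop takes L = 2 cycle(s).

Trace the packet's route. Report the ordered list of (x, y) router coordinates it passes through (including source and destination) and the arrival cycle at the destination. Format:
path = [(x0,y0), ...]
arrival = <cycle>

path = [(0,0), (1,0), (2,0), (3,0), (3,1), (3,2)]
arrival = 20

hop 0: (0,0) @ cyc 10
hop 1: (1,0) @ cyc 12  [E]
hop 2: (2,0) @ cyc 14  [E]
hop 3: (3,0) @ cyc 16  [E]
hop 4: (3,1) @ cyc 18  [N]
hop 5: (3,2) @ cyc 20  [N]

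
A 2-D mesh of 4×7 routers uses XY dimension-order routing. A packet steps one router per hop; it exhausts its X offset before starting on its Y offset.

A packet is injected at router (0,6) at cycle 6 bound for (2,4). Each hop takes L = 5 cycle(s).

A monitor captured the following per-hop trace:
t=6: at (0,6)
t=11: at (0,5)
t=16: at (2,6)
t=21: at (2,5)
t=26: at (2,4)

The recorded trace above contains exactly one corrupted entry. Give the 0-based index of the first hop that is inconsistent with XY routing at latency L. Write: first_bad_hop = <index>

first_bad_hop = 1

[1] (+0,-1) / 5c ⇒ BAD: Y-move but x=0≠2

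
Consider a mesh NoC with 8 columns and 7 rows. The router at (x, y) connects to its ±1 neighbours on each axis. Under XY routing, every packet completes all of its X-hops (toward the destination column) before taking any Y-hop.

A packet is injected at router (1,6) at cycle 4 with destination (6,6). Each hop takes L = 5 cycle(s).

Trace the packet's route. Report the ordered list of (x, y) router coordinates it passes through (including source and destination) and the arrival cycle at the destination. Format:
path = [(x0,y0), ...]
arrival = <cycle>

src (1,6)  cyc=4
E→(2,6)  cyc=9
E→(3,6)  cyc=14
E→(4,6)  cyc=19
E→(5,6)  cyc=24
E→(6,6)  cyc=29

path = [(1,6), (2,6), (3,6), (4,6), (5,6), (6,6)]
arrival = 29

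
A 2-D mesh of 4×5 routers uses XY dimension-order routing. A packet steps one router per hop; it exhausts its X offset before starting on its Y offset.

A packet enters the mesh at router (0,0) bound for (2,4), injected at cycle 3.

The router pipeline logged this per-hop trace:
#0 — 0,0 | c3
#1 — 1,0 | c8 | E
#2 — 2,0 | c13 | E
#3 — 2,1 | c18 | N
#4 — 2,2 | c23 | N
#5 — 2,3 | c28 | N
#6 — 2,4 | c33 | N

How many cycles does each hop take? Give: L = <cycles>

L = 5

Δcyc across hop 0→1: 8 − 3 = 5.
Per-hop latency L = Δcyc = 5.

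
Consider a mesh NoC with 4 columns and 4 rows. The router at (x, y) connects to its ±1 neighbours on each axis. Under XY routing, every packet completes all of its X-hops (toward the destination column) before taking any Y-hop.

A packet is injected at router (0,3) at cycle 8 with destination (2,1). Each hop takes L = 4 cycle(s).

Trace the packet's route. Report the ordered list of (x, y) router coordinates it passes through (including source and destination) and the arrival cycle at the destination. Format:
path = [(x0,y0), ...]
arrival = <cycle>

[0] x=0 y=3 t=8
[1] x=1 y=3 t=12 →E
[2] x=2 y=3 t=16 →E
[3] x=2 y=2 t=20 →S
[4] x=2 y=1 t=24 →S

path = [(0,3), (1,3), (2,3), (2,2), (2,1)]
arrival = 24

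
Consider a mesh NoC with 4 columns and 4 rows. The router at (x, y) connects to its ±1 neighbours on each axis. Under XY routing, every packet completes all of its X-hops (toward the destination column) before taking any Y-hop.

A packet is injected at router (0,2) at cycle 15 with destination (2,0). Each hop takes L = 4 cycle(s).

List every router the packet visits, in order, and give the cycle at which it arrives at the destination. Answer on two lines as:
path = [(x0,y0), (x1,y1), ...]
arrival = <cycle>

path = [(0,2), (1,2), (2,2), (2,1), (2,0)]
arrival = 31

t=15: at (0,2)
t=19: at (1,2) after E
t=23: at (2,2) after E
t=27: at (2,1) after S
t=31: at (2,0) after S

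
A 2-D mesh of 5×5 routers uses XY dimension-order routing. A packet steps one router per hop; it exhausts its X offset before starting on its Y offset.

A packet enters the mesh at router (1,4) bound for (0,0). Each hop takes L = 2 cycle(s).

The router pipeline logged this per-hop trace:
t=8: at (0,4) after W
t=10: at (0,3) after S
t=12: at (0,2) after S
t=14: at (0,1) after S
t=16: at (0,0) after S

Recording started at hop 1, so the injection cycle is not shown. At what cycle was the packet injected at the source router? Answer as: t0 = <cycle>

At hop 1 the cycle is 8; in general cyc_k = t0 + kL.
t0 = cyc[1] − L = 8 − 2 = 6.

t0 = 6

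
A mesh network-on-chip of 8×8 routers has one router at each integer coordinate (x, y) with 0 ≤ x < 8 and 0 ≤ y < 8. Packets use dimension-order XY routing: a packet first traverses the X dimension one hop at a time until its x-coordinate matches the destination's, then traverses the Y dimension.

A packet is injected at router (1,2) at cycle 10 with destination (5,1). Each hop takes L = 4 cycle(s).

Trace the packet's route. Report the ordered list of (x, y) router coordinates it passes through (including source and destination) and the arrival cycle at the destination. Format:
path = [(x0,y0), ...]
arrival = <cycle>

path = [(1,2), (2,2), (3,2), (4,2), (5,2), (5,1)]
arrival = 30

t=10: at (1,2)
t=14: at (2,2) after E
t=18: at (3,2) after E
t=22: at (4,2) after E
t=26: at (5,2) after E
t=30: at (5,1) after S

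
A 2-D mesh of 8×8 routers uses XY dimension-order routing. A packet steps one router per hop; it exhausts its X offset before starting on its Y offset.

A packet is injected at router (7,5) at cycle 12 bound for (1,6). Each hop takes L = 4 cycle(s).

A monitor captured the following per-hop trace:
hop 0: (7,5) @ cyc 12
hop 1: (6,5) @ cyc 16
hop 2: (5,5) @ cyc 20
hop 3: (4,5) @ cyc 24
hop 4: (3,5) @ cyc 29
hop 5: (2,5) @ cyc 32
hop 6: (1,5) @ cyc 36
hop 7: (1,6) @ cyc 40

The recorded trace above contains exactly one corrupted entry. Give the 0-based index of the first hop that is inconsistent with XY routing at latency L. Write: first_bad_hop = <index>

check 1→ d=(-1,0) cyc+4: ok
check 2→ d=(-1,0) cyc+4: ok
check 3→ d=(-1,0) cyc+4: ok
check 4→ d=(-1,0) cyc+5: BAD: Δcyc=5≠L

first_bad_hop = 4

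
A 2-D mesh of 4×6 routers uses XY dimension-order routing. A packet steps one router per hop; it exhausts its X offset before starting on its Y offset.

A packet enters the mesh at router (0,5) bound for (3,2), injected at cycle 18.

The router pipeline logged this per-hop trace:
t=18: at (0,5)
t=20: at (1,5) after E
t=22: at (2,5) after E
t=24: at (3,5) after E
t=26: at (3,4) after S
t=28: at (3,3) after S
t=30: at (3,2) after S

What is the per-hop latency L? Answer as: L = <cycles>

From hop 0 (18) to hop 1 (20): +2 cycles.
Each hop adds L, hence L = 2.

L = 2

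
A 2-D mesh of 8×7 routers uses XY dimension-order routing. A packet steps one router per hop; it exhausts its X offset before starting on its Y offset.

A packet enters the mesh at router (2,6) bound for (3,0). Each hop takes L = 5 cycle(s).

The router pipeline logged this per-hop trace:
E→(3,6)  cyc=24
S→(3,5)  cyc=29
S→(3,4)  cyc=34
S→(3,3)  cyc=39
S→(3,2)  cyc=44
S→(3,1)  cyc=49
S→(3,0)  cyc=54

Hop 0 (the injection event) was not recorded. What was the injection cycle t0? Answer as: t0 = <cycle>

t0 = 19

At hop 1 the cycle is 24; in general cyc_k = t0 + kL.
t0 = cyc[1] − L = 24 − 5 = 19.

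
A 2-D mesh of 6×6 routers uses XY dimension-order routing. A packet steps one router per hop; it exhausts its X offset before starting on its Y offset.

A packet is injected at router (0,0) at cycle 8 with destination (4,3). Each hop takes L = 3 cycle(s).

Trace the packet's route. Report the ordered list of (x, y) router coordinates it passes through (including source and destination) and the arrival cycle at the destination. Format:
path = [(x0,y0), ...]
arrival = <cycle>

#0 — 0,0 | c8
#1 — 1,0 | c11 | E
#2 — 2,0 | c14 | E
#3 — 3,0 | c17 | E
#4 — 4,0 | c20 | E
#5 — 4,1 | c23 | N
#6 — 4,2 | c26 | N
#7 — 4,3 | c29 | N

path = [(0,0), (1,0), (2,0), (3,0), (4,0), (4,1), (4,2), (4,3)]
arrival = 29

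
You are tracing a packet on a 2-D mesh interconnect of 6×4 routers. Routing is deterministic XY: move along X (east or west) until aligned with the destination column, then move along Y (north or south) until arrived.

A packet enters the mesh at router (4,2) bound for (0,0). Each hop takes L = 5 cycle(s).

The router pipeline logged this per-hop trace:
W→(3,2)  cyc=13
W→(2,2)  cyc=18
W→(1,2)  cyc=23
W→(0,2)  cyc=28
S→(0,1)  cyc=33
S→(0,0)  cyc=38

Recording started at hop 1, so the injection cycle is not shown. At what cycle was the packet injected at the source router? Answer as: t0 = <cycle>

Hop 1 reached at cycle 13; hop k is at t0 + k·L.
Therefore t0 = 13 − L = 8.

t0 = 8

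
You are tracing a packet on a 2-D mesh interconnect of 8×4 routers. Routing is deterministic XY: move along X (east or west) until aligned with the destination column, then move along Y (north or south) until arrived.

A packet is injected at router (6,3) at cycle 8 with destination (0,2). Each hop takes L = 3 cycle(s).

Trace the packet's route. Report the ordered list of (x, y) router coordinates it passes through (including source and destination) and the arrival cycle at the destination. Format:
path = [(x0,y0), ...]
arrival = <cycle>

#0 — 6,3 | c8
#1 — 5,3 | c11 | W
#2 — 4,3 | c14 | W
#3 — 3,3 | c17 | W
#4 — 2,3 | c20 | W
#5 — 1,3 | c23 | W
#6 — 0,3 | c26 | W
#7 — 0,2 | c29 | S

path = [(6,3), (5,3), (4,3), (3,3), (2,3), (1,3), (0,3), (0,2)]
arrival = 29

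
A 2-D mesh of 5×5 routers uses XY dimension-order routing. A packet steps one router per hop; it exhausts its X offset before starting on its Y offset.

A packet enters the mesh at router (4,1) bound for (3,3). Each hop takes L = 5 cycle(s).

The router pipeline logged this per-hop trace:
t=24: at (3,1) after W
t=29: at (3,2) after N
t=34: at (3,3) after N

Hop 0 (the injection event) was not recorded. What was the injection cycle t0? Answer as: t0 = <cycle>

The first recorded entry is hop 1 at cycle 24.
Therefore t0 = 24 − L = 19.

t0 = 19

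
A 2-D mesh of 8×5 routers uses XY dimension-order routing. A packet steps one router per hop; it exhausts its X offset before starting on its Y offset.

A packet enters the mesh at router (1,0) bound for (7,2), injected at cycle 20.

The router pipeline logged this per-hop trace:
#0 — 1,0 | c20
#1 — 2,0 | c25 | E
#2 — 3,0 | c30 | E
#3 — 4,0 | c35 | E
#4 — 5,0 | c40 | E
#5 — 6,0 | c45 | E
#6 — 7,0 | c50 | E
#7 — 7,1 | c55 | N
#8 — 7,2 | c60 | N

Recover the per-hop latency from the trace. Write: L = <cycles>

Δcyc across hop 0→1: 25 − 20 = 5.
That increment is L by definition: L = 5.

L = 5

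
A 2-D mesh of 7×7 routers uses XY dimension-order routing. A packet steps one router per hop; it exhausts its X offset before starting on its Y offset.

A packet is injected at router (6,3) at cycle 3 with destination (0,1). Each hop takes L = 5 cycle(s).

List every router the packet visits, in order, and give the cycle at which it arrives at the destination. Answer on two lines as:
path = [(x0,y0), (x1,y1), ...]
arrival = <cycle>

[0] x=6 y=3 t=3
[1] x=5 y=3 t=8 →W
[2] x=4 y=3 t=13 →W
[3] x=3 y=3 t=18 →W
[4] x=2 y=3 t=23 →W
[5] x=1 y=3 t=28 →W
[6] x=0 y=3 t=33 →W
[7] x=0 y=2 t=38 →S
[8] x=0 y=1 t=43 →S

path = [(6,3), (5,3), (4,3), (3,3), (2,3), (1,3), (0,3), (0,2), (0,1)]
arrival = 43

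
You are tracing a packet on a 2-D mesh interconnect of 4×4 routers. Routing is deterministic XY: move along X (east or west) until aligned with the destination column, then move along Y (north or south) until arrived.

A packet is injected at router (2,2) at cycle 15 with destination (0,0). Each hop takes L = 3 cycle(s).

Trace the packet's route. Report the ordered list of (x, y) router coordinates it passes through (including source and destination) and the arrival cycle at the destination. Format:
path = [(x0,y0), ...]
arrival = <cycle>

hop 0: (2,2) @ cyc 15
hop 1: (1,2) @ cyc 18  [W]
hop 2: (0,2) @ cyc 21  [W]
hop 3: (0,1) @ cyc 24  [S]
hop 4: (0,0) @ cyc 27  [S]

path = [(2,2), (1,2), (0,2), (0,1), (0,0)]
arrival = 27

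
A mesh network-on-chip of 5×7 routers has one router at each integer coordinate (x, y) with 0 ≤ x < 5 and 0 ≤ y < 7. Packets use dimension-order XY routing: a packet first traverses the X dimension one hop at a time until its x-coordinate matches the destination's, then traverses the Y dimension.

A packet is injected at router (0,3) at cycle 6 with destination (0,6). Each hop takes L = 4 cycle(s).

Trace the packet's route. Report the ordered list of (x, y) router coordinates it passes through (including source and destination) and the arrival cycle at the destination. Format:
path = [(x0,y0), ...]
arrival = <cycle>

path = [(0,3), (0,4), (0,5), (0,6)]
arrival = 18

[0] x=0 y=3 t=6
[1] x=0 y=4 t=10 →N
[2] x=0 y=5 t=14 →N
[3] x=0 y=6 t=18 →N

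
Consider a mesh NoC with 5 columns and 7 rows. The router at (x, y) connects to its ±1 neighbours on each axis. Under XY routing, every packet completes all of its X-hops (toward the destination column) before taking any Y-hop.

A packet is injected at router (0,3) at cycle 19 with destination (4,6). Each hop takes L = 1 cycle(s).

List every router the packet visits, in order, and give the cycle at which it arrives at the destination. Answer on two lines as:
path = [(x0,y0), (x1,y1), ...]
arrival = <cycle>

path = [(0,3), (1,3), (2,3), (3,3), (4,3), (4,4), (4,5), (4,6)]
arrival = 26

t=19: at (0,3)
t=20: at (1,3) after E
t=21: at (2,3) after E
t=22: at (3,3) after E
t=23: at (4,3) after E
t=24: at (4,4) after N
t=25: at (4,5) after N
t=26: at (4,6) after N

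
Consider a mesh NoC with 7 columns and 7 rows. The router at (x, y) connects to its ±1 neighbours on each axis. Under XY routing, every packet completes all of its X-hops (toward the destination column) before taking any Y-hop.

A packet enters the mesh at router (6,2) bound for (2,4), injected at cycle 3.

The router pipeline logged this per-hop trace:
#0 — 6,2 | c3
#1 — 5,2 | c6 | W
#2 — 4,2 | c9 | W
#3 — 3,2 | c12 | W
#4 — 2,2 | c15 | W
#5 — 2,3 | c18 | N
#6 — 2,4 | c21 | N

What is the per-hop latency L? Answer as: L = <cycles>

L = 3

Δcyc across hop 0→1: 6 − 3 = 3.
One hop costs L cycles, so L = 3.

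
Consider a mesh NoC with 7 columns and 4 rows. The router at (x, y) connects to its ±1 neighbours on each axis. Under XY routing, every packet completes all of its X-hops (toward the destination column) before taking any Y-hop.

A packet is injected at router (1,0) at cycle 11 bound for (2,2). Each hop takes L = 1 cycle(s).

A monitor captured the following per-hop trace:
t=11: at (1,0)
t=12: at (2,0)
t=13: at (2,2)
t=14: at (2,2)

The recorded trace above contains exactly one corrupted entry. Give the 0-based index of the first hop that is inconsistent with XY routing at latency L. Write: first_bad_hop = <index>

first_bad_hop = 2

hop 1: step (+1,+0), +1 cyc — ok
hop 2: step (+0,+2), +1 cyc — BAD: non-unit step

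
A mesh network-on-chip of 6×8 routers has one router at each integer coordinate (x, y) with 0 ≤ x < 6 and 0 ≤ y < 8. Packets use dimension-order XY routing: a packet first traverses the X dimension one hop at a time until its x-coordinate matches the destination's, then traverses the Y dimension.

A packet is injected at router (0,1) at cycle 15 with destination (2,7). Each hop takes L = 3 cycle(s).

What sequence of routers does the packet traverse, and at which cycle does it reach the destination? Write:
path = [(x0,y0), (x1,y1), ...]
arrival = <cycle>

path = [(0,1), (1,1), (2,1), (2,2), (2,3), (2,4), (2,5), (2,6), (2,7)]
arrival = 39

hop 0: (0,1) @ cyc 15
hop 1: (1,1) @ cyc 18  [E]
hop 2: (2,1) @ cyc 21  [E]
hop 3: (2,2) @ cyc 24  [N]
hop 4: (2,3) @ cyc 27  [N]
hop 5: (2,4) @ cyc 30  [N]
hop 6: (2,5) @ cyc 33  [N]
hop 7: (2,6) @ cyc 36  [N]
hop 8: (2,7) @ cyc 39  [N]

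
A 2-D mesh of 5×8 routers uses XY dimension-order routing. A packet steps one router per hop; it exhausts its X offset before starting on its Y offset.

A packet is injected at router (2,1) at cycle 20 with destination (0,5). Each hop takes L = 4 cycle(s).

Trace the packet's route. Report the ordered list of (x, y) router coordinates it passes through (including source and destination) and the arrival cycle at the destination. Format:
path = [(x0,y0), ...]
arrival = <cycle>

path = [(2,1), (1,1), (0,1), (0,2), (0,3), (0,4), (0,5)]
arrival = 44

hop 0: (2,1) @ cyc 20
hop 1: (1,1) @ cyc 24  [W]
hop 2: (0,1) @ cyc 28  [W]
hop 3: (0,2) @ cyc 32  [N]
hop 4: (0,3) @ cyc 36  [N]
hop 5: (0,4) @ cyc 40  [N]
hop 6: (0,5) @ cyc 44  [N]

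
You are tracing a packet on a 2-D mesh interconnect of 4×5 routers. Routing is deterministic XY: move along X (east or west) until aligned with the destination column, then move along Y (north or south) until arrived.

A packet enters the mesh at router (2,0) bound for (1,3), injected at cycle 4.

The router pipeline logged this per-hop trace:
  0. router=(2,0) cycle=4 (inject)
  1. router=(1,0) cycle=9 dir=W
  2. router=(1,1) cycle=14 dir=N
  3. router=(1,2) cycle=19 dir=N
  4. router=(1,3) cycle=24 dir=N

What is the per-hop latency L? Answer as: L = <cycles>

From hop 0 (4) to hop 1 (9): +5 cycles.
Each hop adds L, hence L = 5.

L = 5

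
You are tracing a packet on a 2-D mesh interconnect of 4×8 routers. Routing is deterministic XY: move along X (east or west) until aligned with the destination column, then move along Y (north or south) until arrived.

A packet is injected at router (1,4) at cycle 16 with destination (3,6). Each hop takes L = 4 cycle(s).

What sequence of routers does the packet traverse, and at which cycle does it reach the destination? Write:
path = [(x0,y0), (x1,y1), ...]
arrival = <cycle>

path = [(1,4), (2,4), (3,4), (3,5), (3,6)]
arrival = 32

t=16: at (1,4)
t=20: at (2,4) after E
t=24: at (3,4) after E
t=28: at (3,5) after N
t=32: at (3,6) after N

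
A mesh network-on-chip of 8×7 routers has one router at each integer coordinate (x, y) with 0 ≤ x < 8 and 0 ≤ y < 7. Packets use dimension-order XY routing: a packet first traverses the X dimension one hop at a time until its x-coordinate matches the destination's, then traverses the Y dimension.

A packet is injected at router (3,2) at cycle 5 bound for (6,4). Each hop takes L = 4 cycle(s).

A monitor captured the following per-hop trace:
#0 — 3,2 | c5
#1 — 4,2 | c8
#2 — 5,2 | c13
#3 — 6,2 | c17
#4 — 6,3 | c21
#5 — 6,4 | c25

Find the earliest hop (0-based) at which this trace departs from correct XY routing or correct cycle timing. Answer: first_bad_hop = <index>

  1: Δx=+1 Δy=+0 Δt=3 [BAD: Δcyc=3≠L]

first_bad_hop = 1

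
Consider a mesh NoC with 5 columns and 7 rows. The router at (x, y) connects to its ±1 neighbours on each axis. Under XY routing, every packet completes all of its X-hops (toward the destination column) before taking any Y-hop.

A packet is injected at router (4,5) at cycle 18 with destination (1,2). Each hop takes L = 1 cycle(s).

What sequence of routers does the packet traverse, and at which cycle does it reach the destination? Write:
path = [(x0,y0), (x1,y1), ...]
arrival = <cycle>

path = [(4,5), (3,5), (2,5), (1,5), (1,4), (1,3), (1,2)]
arrival = 24

  0. router=(4,5) cycle=18 (inject)
  1. router=(3,5) cycle=19 dir=W
  2. router=(2,5) cycle=20 dir=W
  3. router=(1,5) cycle=21 dir=W
  4. router=(1,4) cycle=22 dir=S
  5. router=(1,3) cycle=23 dir=S
  6. router=(1,2) cycle=24 dir=S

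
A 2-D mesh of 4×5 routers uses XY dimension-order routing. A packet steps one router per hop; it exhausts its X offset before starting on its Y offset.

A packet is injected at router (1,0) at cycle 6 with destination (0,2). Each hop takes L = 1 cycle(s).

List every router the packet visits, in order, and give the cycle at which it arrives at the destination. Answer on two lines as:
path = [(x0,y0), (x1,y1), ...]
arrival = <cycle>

path = [(1,0), (0,0), (0,1), (0,2)]
arrival = 9

#0 — 1,0 | c6
#1 — 0,0 | c7 | W
#2 — 0,1 | c8 | N
#3 — 0,2 | c9 | N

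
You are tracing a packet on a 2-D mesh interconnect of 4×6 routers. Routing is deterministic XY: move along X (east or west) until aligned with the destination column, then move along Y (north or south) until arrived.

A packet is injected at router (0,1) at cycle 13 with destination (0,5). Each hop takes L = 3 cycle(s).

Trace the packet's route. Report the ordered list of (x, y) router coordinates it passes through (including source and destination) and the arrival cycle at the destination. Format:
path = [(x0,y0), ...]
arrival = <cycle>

path = [(0,1), (0,2), (0,3), (0,4), (0,5)]
arrival = 25

  0. router=(0,1) cycle=13 (inject)
  1. router=(0,2) cycle=16 dir=N
  2. router=(0,3) cycle=19 dir=N
  3. router=(0,4) cycle=22 dir=N
  4. router=(0,5) cycle=25 dir=N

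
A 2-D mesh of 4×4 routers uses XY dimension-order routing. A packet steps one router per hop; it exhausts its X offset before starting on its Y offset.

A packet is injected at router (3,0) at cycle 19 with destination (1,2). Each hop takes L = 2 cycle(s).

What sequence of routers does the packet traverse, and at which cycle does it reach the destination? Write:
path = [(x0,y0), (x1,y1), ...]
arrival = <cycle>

[0] x=3 y=0 t=19
[1] x=2 y=0 t=21 →W
[2] x=1 y=0 t=23 →W
[3] x=1 y=1 t=25 →N
[4] x=1 y=2 t=27 →N

path = [(3,0), (2,0), (1,0), (1,1), (1,2)]
arrival = 27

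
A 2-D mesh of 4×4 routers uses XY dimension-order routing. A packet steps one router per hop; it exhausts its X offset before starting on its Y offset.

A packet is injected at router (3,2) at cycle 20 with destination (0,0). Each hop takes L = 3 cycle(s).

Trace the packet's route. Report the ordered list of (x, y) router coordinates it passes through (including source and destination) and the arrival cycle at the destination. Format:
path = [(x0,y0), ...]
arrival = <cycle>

src (3,2)  cyc=20
W→(2,2)  cyc=23
W→(1,2)  cyc=26
W→(0,2)  cyc=29
S→(0,1)  cyc=32
S→(0,0)  cyc=35

path = [(3,2), (2,2), (1,2), (0,2), (0,1), (0,0)]
arrival = 35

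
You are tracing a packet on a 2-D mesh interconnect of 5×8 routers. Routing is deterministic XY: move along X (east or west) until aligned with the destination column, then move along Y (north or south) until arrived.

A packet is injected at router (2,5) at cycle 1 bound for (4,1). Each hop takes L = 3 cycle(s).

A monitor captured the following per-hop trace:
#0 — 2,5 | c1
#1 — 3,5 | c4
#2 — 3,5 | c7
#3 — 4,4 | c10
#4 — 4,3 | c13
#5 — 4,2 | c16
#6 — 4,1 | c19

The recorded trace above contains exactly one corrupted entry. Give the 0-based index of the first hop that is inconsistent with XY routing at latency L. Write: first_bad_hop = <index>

first_bad_hop = 2

hop 1: step (+1,+0), +3 cyc — ok
hop 2: step (+0,+0), +3 cyc — BAD: non-unit step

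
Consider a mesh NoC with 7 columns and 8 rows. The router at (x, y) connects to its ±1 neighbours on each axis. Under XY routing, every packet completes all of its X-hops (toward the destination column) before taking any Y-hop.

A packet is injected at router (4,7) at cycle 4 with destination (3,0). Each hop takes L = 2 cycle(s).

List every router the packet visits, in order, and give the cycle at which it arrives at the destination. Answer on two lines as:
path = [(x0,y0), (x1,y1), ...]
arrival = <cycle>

path = [(4,7), (3,7), (3,6), (3,5), (3,4), (3,3), (3,2), (3,1), (3,0)]
arrival = 20

src (4,7)  cyc=4
W→(3,7)  cyc=6
S→(3,6)  cyc=8
S→(3,5)  cyc=10
S→(3,4)  cyc=12
S→(3,3)  cyc=14
S→(3,2)  cyc=16
S→(3,1)  cyc=18
S→(3,0)  cyc=20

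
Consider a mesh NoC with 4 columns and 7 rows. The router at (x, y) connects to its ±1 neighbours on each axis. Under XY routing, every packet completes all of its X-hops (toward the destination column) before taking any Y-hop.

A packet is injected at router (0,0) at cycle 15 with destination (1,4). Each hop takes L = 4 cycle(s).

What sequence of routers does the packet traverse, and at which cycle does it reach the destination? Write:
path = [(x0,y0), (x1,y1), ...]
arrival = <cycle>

path = [(0,0), (1,0), (1,1), (1,2), (1,3), (1,4)]
arrival = 35

src (0,0)  cyc=15
E→(1,0)  cyc=19
N→(1,1)  cyc=23
N→(1,2)  cyc=27
N→(1,3)  cyc=31
N→(1,4)  cyc=35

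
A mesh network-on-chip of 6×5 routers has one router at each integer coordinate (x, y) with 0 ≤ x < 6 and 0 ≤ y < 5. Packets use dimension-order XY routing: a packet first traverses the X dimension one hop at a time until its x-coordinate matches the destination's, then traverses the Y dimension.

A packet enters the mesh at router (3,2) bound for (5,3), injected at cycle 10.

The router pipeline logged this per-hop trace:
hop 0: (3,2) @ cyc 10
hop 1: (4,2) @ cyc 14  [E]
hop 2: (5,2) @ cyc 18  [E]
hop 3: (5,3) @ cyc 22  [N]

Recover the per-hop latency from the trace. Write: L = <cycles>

From hop 0 (10) to hop 1 (14): +4 cycles.
That increment is L by definition: L = 4.

L = 4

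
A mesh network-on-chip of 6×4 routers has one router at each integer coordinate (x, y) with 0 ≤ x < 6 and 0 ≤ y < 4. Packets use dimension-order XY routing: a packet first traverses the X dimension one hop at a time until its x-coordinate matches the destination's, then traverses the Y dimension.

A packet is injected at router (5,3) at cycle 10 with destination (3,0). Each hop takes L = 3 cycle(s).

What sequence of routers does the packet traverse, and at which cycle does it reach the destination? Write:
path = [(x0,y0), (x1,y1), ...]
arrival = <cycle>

path = [(5,3), (4,3), (3,3), (3,2), (3,1), (3,0)]
arrival = 25

src (5,3)  cyc=10
W→(4,3)  cyc=13
W→(3,3)  cyc=16
S→(3,2)  cyc=19
S→(3,1)  cyc=22
S→(3,0)  cyc=25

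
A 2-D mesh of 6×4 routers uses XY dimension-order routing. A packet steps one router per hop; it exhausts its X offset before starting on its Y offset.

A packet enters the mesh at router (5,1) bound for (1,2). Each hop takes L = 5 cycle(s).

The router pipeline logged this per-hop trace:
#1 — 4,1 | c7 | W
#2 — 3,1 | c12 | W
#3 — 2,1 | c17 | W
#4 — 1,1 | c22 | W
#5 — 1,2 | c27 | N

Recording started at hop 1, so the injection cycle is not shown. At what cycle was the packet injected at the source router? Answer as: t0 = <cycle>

t0 = 2

Hop 1 reached at cycle 7; hop k is at t0 + k·L.
Therefore t0 = 7 − L = 2.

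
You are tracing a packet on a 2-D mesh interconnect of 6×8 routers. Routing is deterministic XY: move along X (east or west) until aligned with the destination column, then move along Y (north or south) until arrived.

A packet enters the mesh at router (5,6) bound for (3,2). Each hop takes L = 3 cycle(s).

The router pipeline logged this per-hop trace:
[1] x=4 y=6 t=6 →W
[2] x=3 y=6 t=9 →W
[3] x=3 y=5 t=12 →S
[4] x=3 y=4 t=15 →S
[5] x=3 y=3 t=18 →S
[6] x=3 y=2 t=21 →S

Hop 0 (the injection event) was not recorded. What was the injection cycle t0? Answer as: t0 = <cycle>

t0 = 3

cyc[1] = 6 and cyc[k] = t0 + k·L for every k.
Subtract one hop: t0 = 6 − 3 = 3.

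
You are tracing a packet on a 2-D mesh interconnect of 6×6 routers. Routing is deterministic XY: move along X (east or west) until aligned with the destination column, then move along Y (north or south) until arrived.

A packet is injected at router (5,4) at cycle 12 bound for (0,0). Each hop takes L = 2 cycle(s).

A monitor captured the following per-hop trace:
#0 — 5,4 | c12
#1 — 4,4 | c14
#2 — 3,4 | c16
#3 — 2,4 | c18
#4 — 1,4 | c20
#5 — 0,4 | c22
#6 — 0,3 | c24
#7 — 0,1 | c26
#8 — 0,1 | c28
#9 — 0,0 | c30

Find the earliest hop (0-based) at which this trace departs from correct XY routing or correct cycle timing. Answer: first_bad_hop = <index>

hop 1: step (-1,+0), +2 cyc — ok
hop 2: step (-1,+0), +2 cyc — ok
hop 3: step (-1,+0), +2 cyc — ok
hop 4: step (-1,+0), +2 cyc — ok
hop 5: step (-1,+0), +2 cyc — ok
hop 6: step (+0,-1), +2 cyc — ok
hop 7: step (+0,-2), +2 cyc — BAD: non-unit step

first_bad_hop = 7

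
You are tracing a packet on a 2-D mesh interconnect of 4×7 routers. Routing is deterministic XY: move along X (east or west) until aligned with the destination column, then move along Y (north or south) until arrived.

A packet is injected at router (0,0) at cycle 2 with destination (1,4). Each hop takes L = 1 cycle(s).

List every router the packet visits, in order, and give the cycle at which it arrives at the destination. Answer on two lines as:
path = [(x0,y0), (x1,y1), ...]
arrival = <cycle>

src (0,0)  cyc=2
E→(1,0)  cyc=3
N→(1,1)  cyc=4
N→(1,2)  cyc=5
N→(1,3)  cyc=6
N→(1,4)  cyc=7

path = [(0,0), (1,0), (1,1), (1,2), (1,3), (1,4)]
arrival = 7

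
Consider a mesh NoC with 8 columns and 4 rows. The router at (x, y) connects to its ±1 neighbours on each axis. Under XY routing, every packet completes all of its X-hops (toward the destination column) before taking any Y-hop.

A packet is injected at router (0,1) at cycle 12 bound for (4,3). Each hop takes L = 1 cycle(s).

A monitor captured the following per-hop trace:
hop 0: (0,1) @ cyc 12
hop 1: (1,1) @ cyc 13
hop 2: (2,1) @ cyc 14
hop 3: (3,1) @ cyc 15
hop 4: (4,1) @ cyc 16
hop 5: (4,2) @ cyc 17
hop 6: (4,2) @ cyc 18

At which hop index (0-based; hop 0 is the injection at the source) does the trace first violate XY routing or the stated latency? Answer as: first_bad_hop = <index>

first_bad_hop = 6

  1: Δx=+1 Δy=+0 Δt=1 [ok]
  2: Δx=+1 Δy=+0 Δt=1 [ok]
  3: Δx=+1 Δy=+0 Δt=1 [ok]
  4: Δx=+1 Δy=+0 Δt=1 [ok]
  5: Δx=+0 Δy=+1 Δt=1 [ok]
  6: Δx=+0 Δy=+0 Δt=1 [BAD: non-unit step]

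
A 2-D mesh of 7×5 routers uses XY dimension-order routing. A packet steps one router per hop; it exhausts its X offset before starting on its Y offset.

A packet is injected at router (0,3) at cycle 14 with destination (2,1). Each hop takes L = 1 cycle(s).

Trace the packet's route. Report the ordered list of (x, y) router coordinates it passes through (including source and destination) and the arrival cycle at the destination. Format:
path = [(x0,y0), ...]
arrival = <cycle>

src (0,3)  cyc=14
E→(1,3)  cyc=15
E→(2,3)  cyc=16
S→(2,2)  cyc=17
S→(2,1)  cyc=18

path = [(0,3), (1,3), (2,3), (2,2), (2,1)]
arrival = 18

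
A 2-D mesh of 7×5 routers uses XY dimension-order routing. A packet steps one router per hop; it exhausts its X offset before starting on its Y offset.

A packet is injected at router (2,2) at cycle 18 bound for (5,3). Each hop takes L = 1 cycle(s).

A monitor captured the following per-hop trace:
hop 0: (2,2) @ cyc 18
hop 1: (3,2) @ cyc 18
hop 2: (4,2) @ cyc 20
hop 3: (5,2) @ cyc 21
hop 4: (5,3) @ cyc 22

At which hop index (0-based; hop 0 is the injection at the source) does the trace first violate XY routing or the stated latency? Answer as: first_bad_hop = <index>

  1: Δx=+1 Δy=+0 Δt=0 [BAD: Δcyc=0≠L]

first_bad_hop = 1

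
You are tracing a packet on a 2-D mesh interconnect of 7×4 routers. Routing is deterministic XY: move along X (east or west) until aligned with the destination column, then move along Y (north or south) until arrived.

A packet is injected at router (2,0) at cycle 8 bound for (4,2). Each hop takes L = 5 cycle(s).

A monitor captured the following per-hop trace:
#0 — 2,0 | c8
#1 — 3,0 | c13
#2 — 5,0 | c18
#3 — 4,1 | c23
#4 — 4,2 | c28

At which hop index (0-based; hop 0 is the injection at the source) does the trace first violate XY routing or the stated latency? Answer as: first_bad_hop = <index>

hop 1: step (+1,+0), +5 cyc — ok
hop 2: step (+2,+0), +5 cyc — BAD: non-unit step

first_bad_hop = 2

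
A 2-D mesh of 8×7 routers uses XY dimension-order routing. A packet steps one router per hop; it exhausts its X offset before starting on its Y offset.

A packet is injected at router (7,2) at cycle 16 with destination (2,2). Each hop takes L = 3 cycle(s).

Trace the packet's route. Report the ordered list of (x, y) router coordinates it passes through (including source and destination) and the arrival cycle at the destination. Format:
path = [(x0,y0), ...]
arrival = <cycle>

[0] x=7 y=2 t=16
[1] x=6 y=2 t=19 →W
[2] x=5 y=2 t=22 →W
[3] x=4 y=2 t=25 →W
[4] x=3 y=2 t=28 →W
[5] x=2 y=2 t=31 →W

path = [(7,2), (6,2), (5,2), (4,2), (3,2), (2,2)]
arrival = 31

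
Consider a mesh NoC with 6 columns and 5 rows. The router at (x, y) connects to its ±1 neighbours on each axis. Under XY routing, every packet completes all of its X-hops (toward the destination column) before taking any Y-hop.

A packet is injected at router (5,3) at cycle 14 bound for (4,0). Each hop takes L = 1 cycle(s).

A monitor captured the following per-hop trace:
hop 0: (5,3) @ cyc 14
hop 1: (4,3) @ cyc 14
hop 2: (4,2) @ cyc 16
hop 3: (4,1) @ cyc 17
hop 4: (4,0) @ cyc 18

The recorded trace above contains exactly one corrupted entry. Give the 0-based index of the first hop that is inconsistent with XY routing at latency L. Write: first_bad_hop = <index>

first_bad_hop = 1

check 1→ d=(-1,0) cyc+0: BAD: Δcyc=0≠L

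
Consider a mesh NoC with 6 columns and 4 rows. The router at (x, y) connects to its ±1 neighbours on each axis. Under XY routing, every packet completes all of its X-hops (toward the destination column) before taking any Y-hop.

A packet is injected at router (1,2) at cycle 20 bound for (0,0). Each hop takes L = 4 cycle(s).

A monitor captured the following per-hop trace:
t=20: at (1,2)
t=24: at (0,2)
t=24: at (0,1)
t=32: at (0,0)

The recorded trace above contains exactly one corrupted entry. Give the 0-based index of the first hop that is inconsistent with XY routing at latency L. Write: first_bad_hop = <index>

first_bad_hop = 2

[1] (-1,+0) / 4c ⇒ ok
[2] (+0,-1) / 0c ⇒ BAD: Δcyc=0≠L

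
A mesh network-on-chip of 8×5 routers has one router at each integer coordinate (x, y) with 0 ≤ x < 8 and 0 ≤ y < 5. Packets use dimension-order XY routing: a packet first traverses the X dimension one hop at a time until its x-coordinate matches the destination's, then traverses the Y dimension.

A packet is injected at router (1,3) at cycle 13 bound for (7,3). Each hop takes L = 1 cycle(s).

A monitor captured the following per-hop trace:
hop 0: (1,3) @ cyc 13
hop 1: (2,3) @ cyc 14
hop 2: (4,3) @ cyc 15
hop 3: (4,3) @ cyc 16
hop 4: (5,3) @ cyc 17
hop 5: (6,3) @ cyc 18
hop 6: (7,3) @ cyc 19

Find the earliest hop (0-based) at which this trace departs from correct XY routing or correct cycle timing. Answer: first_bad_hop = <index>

check 1→ d=(1,0) cyc+1: ok
check 2→ d=(2,0) cyc+1: BAD: non-unit step

first_bad_hop = 2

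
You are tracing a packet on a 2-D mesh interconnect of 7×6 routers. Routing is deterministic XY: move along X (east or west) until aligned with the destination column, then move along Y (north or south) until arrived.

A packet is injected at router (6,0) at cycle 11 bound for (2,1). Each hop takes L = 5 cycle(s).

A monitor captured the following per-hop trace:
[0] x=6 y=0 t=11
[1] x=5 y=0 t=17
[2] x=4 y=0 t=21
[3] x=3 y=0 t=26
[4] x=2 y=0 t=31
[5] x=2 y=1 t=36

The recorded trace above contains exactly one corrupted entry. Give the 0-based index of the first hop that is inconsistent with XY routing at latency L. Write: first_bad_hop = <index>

hop 1: step (-1,+0), +6 cyc — BAD: Δcyc=6≠L

first_bad_hop = 1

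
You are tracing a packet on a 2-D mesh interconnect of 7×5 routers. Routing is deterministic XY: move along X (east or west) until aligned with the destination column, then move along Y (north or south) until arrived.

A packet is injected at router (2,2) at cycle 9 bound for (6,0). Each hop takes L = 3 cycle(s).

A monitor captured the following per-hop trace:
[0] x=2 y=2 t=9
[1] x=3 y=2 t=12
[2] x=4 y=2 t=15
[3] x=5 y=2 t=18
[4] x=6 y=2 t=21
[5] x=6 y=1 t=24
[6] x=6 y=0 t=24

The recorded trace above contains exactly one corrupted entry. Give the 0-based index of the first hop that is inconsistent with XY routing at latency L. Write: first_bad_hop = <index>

first_bad_hop = 6

  1: Δx=+1 Δy=+0 Δt=3 [ok]
  2: Δx=+1 Δy=+0 Δt=3 [ok]
  3: Δx=+1 Δy=+0 Δt=3 [ok]
  4: Δx=+1 Δy=+0 Δt=3 [ok]
  5: Δx=+0 Δy=-1 Δt=3 [ok]
  6: Δx=+0 Δy=-1 Δt=0 [BAD: Δcyc=0≠L]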